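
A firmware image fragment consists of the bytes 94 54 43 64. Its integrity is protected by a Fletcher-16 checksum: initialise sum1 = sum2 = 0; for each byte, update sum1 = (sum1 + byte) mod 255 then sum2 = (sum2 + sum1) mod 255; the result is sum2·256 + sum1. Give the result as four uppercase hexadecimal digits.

B200

Running sums (mod 255):
  after byte 0 (94): sum1=94, sum2=94
  after byte 1 (54): sum1=148, sum2=242
  after byte 2 (43): sum1=191, sum2=178
  after byte 3 (64): sum1=0, sum2=178
Checksum = sum2·256 + sum1 = 178·256 + 0 = 45568 = 0xB200.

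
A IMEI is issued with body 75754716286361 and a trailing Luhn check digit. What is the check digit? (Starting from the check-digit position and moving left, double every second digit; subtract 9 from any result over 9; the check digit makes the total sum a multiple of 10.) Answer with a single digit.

Partial digits right→left: 1 6 3 6 8 2 6 1 7 4 5 7 5 7
Double every second digit counting from the check-digit position (so the 1st, 3rd, 5th, ... of the partial from the right).
  doubled (with −9 where >9): 2 6 7 3 5 1 1 → sum 25
  kept as-is: 6 6 2 1 4 7 7 → sum 33
Total = 25 + 33 = 58.
Check digit = (10 − (58 mod 10)) mod 10 = 2.

2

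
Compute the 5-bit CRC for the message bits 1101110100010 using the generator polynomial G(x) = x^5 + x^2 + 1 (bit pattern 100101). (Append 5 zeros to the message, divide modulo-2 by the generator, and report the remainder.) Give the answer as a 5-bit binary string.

11100

Append 5 zeros: 110111010001000000. Divide by 100101 (XOR where the leading bit is 1):
  pos 0: 110111 XOR 100101 = 010010
  pos 1: 100100 XOR 100101 = 000001
  pos 6: 110001 XOR 100101 = 010100
  pos 7: 101000 XOR 100101 = 001101
  pos 9: 110100 XOR 100101 = 010001
  pos 10: 100010 XOR 100101 = 000111
Remainder (last 5 bits) = 11100. This is the CRC / FCS.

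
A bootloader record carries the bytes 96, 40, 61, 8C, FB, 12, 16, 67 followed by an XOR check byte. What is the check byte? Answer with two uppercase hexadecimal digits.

XOR the bytes together:
  start with 0x96
  0x96 ⊕ 0x40 = 0xD6
  0xD6 ⊕ 0x61 = 0xB7
  0xB7 ⊕ 0x8C = 0x3B
  0x3B ⊕ 0xFB = 0xC0
  0xC0 ⊕ 0x12 = 0xD2
  0xD2 ⊕ 0x16 = 0xC4
  0xC4 ⊕ 0x67 = 0xA3

A3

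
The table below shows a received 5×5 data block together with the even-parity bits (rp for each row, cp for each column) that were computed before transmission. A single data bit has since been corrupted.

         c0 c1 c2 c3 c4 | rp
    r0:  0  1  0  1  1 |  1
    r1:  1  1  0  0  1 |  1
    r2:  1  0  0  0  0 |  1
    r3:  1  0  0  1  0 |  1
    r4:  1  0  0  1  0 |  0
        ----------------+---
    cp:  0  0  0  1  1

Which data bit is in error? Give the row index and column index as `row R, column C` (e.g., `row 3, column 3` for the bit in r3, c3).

row 3, column 4

Recompute each row's even parity and compare to rp:
  r0: data parity 1, sent rp 1 → ok
  r1: data parity 1, sent rp 1 → ok
  r2: data parity 1, sent rp 1 → ok
  r3: data parity 0, sent rp 1 → mismatch
  r4: data parity 0, sent rp 0 → ok
Recompute each column's even parity and compare to cp:
  c0: data parity 0, sent cp 0 → ok
  c1: data parity 0, sent cp 0 → ok
  c2: data parity 0, sent cp 0 → ok
  c3: data parity 1, sent cp 1 → ok
  c4: data parity 0, sent cp 1 → mismatch
Exactly one row (r3) and one column (c4) fail → the flipped bit is at their intersection.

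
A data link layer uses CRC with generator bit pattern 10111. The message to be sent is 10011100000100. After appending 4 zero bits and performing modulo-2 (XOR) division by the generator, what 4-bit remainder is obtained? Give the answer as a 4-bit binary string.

0111

Append 4 zeros: 100111000001000000. Divide by 10111 (XOR where the leading bit is 1):
  pos 0: 10011 XOR 10111 = 00100
  pos 2: 10010 XOR 10111 = 00101
  pos 4: 10100 XOR 10111 = 00011
  pos 7: 11001 XOR 10111 = 01110
  pos 8: 11100 XOR 10111 = 01011
  pos 9: 10110 XOR 10111 = 00001
  pos 13: 10000 XOR 10111 = 00111
Remainder (last 4 bits) = 0111. This is the CRC / FCS.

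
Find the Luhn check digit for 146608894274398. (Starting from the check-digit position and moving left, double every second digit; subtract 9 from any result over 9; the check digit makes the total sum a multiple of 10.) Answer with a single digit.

0

Partial digits right→left: 8 9 3 4 7 2 4 9 8 8 0 6 6 4 1
Double every second digit counting from the check-digit position (so the 1st, 3rd, 5th, ... of the partial from the right).
  doubled (with −9 where >9): 7 6 5 8 7 0 3 2 → sum 38
  kept as-is: 9 4 2 9 8 6 4 → sum 42
Total = 38 + 42 = 80.
Check digit = (10 − (80 mod 10)) mod 10 = 0.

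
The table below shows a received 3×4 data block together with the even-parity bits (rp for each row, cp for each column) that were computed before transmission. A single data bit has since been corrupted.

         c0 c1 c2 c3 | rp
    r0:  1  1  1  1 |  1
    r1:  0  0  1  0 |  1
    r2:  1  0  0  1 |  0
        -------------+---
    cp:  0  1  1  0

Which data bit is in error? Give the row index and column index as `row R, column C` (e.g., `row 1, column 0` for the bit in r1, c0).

Recompute each row's even parity and compare to rp:
  r0: data parity 0, sent rp 1 → mismatch
  r1: data parity 1, sent rp 1 → ok
  r2: data parity 0, sent rp 0 → ok
Recompute each column's even parity and compare to cp:
  c0: data parity 0, sent cp 0 → ok
  c1: data parity 1, sent cp 1 → ok
  c2: data parity 0, sent cp 1 → mismatch
  c3: data parity 0, sent cp 0 → ok
Exactly one row (r0) and one column (c2) fail → the flipped bit is at their intersection.

row 0, column 2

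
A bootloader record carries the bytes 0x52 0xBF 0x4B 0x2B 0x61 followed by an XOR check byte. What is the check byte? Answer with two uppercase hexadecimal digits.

EC

XOR the bytes together:
  start with 0x52
  0x52 ⊕ 0xBF = 0xED
  0xED ⊕ 0x4B = 0xA6
  0xA6 ⊕ 0x2B = 0x8D
  0x8D ⊕ 0x61 = 0xEC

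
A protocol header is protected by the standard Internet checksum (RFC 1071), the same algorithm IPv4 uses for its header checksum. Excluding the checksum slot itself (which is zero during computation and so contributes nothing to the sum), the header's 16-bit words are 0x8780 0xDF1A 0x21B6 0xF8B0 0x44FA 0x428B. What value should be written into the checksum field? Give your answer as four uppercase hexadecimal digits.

F777

One's-complement addition (fold any carry out of bit 15 back into bit 0):
  0x8780 + 0xDF1A = 0x1669A → wrap carry → 0x669B
  0x669B + 0x21B6 = 0x08851
  0x8851 + 0xF8B0 = 0x18101 → wrap carry → 0x8102
  0x8102 + 0x44FA = 0x0C5FC
  0xC5FC + 0x428B = 0x10887 → wrap carry → 0x0888
One's-complement sum = 0x0888.
Checksum = ~0x0888 & 0xFFFF = 0xF777.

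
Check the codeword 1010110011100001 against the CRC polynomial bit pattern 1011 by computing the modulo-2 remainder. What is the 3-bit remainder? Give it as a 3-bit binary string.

000

Modulo-2 division of 1010110011100001 by 1011:
  pos 0: 1010 XOR 1011 = 0001
  pos 3: 1110 XOR 1011 = 0101
  pos 4: 1010 XOR 1011 = 0001
  pos 7: 1111 XOR 1011 = 0100
  pos 8: 1000 XOR 1011 = 0011
  pos 10: 1100 XOR 1011 = 0111
  pos 11: 1110 XOR 1011 = 0101
  pos 12: 1011 XOR 1011 = 0000
Remainder = 000 (zero — the frame passes the CRC check).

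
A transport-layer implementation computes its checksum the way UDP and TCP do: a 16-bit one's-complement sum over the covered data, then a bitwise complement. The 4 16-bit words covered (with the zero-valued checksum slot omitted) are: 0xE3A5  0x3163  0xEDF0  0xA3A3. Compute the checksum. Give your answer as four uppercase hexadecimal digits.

One's-complement addition (fold any carry out of bit 15 back into bit 0):
  0xE3A5 + 0x3163 = 0x11508 → wrap carry → 0x1509
  0x1509 + 0xEDF0 = 0x102F9 → wrap carry → 0x02FA
  0x02FA + 0xA3A3 = 0x0A69D
One's-complement sum = 0xA69D.
Checksum = ~0xA69D & 0xFFFF = 0x5962.

5962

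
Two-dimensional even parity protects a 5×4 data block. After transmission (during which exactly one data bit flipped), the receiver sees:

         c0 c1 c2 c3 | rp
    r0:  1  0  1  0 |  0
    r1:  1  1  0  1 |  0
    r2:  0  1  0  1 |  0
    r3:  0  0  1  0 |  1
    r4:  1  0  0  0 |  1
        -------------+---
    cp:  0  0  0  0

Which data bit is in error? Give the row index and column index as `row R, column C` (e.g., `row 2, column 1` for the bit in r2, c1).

row 1, column 0

Recompute each row's even parity and compare to rp:
  r0: data parity 0, sent rp 0 → ok
  r1: data parity 1, sent rp 0 → mismatch
  r2: data parity 0, sent rp 0 → ok
  r3: data parity 1, sent rp 1 → ok
  r4: data parity 1, sent rp 1 → ok
Recompute each column's even parity and compare to cp:
  c0: data parity 1, sent cp 0 → mismatch
  c1: data parity 0, sent cp 0 → ok
  c2: data parity 0, sent cp 0 → ok
  c3: data parity 0, sent cp 0 → ok
Exactly one row (r1) and one column (c0) fail → the flipped bit is at their intersection.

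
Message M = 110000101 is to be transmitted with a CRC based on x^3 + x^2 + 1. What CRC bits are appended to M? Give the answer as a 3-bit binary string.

100

Append 3 zeros: 110000101000. Divide by 1101 (XOR where the leading bit is 1):
  pos 0: 1100 XOR 1101 = 0001
  pos 3: 1001 XOR 1101 = 0100
  pos 4: 1000 XOR 1101 = 0101
  pos 5: 1011 XOR 1101 = 0110
  pos 6: 1100 XOR 1101 = 0001
Remainder (last 3 bits) = 100. This is the CRC / FCS.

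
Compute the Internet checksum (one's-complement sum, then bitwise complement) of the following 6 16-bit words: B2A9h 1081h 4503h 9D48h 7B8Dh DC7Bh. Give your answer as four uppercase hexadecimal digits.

One's-complement addition (fold any carry out of bit 15 back into bit 0):
  0xB2A9 + 0x1081 = 0x0C32A
  0xC32A + 0x4503 = 0x1082D → wrap carry → 0x082E
  0x082E + 0x9D48 = 0x0A576
  0xA576 + 0x7B8D = 0x12103 → wrap carry → 0x2104
  0x2104 + 0xDC7B = 0x0FD7F
One's-complement sum = 0xFD7F.
Checksum = ~0xFD7F & 0xFFFF = 0x0280.

0280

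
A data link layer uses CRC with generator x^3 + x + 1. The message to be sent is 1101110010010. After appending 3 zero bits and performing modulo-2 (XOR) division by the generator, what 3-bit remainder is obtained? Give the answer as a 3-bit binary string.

Append 3 zeros: 1101110010010000. Divide by 1011 (XOR where the leading bit is 1):
  pos 0: 1101 XOR 1011 = 0110
  pos 1: 1101 XOR 1011 = 0110
  pos 2: 1101 XOR 1011 = 0110
  pos 3: 1100 XOR 1011 = 0111
  pos 4: 1110 XOR 1011 = 0101
  pos 5: 1011 XOR 1011 = 0000
  pos 11: 1000 XOR 1011 = 0011
Remainder (last 3 bits) = 110. This is the CRC / FCS.

110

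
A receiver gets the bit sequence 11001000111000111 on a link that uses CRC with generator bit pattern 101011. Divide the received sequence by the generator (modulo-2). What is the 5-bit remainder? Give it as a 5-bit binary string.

Modulo-2 division of 11001000111000111 by 101011:
  pos 0: 110010 XOR 101011 = 011001
  pos 1: 110010 XOR 101011 = 011001
  pos 2: 110010 XOR 101011 = 011001
  pos 3: 110011 XOR 101011 = 011000
  pos 4: 110001 XOR 101011 = 011010
  pos 5: 110101 XOR 101011 = 011110
  pos 6: 111100 XOR 101011 = 010111
  pos 7: 101110 XOR 101011 = 000101
  pos 10: 101011 XOR 101011 = 000000
Remainder = 00001 (nonzero — an error is detected).

00001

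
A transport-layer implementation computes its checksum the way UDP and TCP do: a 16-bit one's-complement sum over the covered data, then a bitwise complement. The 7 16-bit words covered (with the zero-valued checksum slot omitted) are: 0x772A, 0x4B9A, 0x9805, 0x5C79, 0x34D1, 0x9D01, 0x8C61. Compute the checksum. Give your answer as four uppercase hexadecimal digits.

One's-complement addition (fold any carry out of bit 15 back into bit 0):
  0x772A + 0x4B9A = 0x0C2C4
  0xC2C4 + 0x9805 = 0x15AC9 → wrap carry → 0x5ACA
  0x5ACA + 0x5C79 = 0x0B743
  0xB743 + 0x34D1 = 0x0EC14
  0xEC14 + 0x9D01 = 0x18915 → wrap carry → 0x8916
  0x8916 + 0x8C61 = 0x11577 → wrap carry → 0x1578
One's-complement sum = 0x1578.
Checksum = ~0x1578 & 0xFFFF = 0xEA87.

EA87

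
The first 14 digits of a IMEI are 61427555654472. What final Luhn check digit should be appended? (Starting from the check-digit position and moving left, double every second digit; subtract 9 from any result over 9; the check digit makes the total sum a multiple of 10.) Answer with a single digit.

0

Partial digits right→left: 2 7 4 4 5 6 5 5 5 7 2 4 1 6
Double every second digit counting from the check-digit position (so the 1st, 3rd, 5th, ... of the partial from the right).
  doubled (with −9 where >9): 4 8 1 1 1 4 2 → sum 21
  kept as-is: 7 4 6 5 7 4 6 → sum 39
Total = 21 + 39 = 60.
Check digit = (10 − (60 mod 10)) mod 10 = 0.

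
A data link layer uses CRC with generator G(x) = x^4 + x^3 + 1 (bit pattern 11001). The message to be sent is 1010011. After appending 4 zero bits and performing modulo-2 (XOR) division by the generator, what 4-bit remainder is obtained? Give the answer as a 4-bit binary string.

0110

Append 4 zeros: 10100110000. Divide by 11001 (XOR where the leading bit is 1):
  pos 0: 10100 XOR 11001 = 01101
  pos 1: 11011 XOR 11001 = 00010
  pos 4: 10100 XOR 11001 = 01101
  pos 5: 11010 XOR 11001 = 00011
Remainder (last 4 bits) = 0110. This is the CRC / FCS.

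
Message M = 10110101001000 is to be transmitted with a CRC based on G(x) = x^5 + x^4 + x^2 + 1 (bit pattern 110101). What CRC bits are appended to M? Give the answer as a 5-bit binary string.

11110

Append 5 zeros: 1011010100100000000. Divide by 110101 (XOR where the leading bit is 1):
  pos 0: 101101 XOR 110101 = 011000
  pos 1: 110000 XOR 110101 = 000101
  pos 4: 101100 XOR 110101 = 011001
  pos 5: 110011 XOR 110101 = 000110
  pos 8: 110000 XOR 110101 = 000101
  pos 11: 101000 XOR 110101 = 011101
  pos 12: 111010 XOR 110101 = 001111
Remainder (last 5 bits) = 11110. This is the CRC / FCS.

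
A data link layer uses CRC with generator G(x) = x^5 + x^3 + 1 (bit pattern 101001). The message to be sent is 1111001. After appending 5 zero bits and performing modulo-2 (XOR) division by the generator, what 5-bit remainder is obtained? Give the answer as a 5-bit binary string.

Append 5 zeros: 111100100000. Divide by 101001 (XOR where the leading bit is 1):
  pos 0: 111100 XOR 101001 = 010101
  pos 1: 101011 XOR 101001 = 000010
  pos 5: 100000 XOR 101001 = 001001
Remainder (last 5 bits) = 10010. This is the CRC / FCS.

10010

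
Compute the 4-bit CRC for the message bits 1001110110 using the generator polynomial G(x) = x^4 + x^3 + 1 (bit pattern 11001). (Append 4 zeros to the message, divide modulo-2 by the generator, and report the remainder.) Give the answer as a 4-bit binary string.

0011

Append 4 zeros: 10011101100000. Divide by 11001 (XOR where the leading bit is 1):
  pos 0: 10011 XOR 11001 = 01010
  pos 1: 10101 XOR 11001 = 01100
  pos 2: 11000 XOR 11001 = 00001
  pos 6: 11100 XOR 11001 = 00101
  pos 8: 10100 XOR 11001 = 01101
  pos 9: 11010 XOR 11001 = 00011
Remainder (last 4 bits) = 0011. This is the CRC / FCS.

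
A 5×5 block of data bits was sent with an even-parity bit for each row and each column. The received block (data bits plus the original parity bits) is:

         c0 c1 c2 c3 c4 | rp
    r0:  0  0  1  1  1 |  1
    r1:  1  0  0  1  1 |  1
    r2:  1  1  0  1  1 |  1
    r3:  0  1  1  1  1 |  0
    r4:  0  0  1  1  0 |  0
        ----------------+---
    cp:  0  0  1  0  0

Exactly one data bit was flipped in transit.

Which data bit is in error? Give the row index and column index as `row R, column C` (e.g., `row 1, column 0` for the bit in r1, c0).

Recompute each row's even parity and compare to rp:
  r0: data parity 1, sent rp 1 → ok
  r1: data parity 1, sent rp 1 → ok
  r2: data parity 0, sent rp 1 → mismatch
  r3: data parity 0, sent rp 0 → ok
  r4: data parity 0, sent rp 0 → ok
Recompute each column's even parity and compare to cp:
  c0: data parity 0, sent cp 0 → ok
  c1: data parity 0, sent cp 0 → ok
  c2: data parity 1, sent cp 1 → ok
  c3: data parity 1, sent cp 0 → mismatch
  c4: data parity 0, sent cp 0 → ok
Exactly one row (r2) and one column (c3) fail → the flipped bit is at their intersection.

row 2, column 3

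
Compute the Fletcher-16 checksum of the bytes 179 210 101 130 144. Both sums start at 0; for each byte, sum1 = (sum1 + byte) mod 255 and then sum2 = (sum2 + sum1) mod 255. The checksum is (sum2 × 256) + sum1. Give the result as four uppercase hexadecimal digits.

Running sums (mod 255):
  after byte 0 (179): sum1=179, sum2=179
  after byte 1 (210): sum1=134, sum2=58
  after byte 2 (101): sum1=235, sum2=38
  after byte 3 (130): sum1=110, sum2=148
  after byte 4 (144): sum1=254, sum2=147
Checksum = sum2·256 + sum1 = 147·256 + 254 = 37886 = 0x93FE.

93FE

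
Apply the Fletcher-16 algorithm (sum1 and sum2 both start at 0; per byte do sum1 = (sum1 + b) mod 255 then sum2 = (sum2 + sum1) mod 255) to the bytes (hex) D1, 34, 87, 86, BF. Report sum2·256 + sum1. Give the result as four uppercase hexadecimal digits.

4DD3

Running sums (mod 255):
  after byte 0 (D1): sum1=209, sum2=209
  after byte 1 (34): sum1=6, sum2=215
  after byte 2 (87): sum1=141, sum2=101
  after byte 3 (86): sum1=20, sum2=121
  after byte 4 (BF): sum1=211, sum2=77
Checksum = sum2·256 + sum1 = 77·256 + 211 = 19923 = 0x4DD3.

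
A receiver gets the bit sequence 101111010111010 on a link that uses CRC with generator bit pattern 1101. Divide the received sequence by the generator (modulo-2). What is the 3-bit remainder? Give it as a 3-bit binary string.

Modulo-2 division of 101111010111010 by 1101:
  pos 0: 1011 XOR 1101 = 0110
  pos 1: 1101 XOR 1101 = 0000
  pos 5: 1010 XOR 1101 = 0111
  pos 6: 1111 XOR 1101 = 0010
  pos 8: 1011 XOR 1101 = 0110
  pos 9: 1100 XOR 1101 = 0001
Remainder = 110 (nonzero — an error is detected).

110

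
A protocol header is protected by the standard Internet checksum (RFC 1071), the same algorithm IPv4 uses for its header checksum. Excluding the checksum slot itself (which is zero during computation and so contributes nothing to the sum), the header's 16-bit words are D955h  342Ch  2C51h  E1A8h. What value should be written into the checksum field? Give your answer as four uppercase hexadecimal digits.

One's-complement addition (fold any carry out of bit 15 back into bit 0):
  0xD955 + 0x342C = 0x10D81 → wrap carry → 0x0D82
  0x0D82 + 0x2C51 = 0x039D3
  0x39D3 + 0xE1A8 = 0x11B7B → wrap carry → 0x1B7C
One's-complement sum = 0x1B7C.
Checksum = ~0x1B7C & 0xFFFF = 0xE483.

E483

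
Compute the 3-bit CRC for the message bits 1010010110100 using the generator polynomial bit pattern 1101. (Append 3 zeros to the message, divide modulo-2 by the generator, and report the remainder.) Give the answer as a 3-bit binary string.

001

Append 3 zeros: 1010010110100000. Divide by 1101 (XOR where the leading bit is 1):
  pos 0: 1010 XOR 1101 = 0111
  pos 1: 1110 XOR 1101 = 0011
  pos 3: 1110 XOR 1101 = 0011
  pos 5: 1111 XOR 1101 = 0010
  pos 7: 1001 XOR 1101 = 0100
  pos 8: 1000 XOR 1101 = 0101
  pos 9: 1010 XOR 1101 = 0111
  pos 10: 1110 XOR 1101 = 0011
  pos 12: 1100 XOR 1101 = 0001
Remainder (last 3 bits) = 001. This is the CRC / FCS.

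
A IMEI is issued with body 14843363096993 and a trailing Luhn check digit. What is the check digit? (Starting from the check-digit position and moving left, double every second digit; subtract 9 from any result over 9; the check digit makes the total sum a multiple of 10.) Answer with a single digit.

5

Partial digits right→left: 3 9 9 6 9 0 3 6 3 3 4 8 4 1
Double every second digit counting from the check-digit position (so the 1st, 3rd, 5th, ... of the partial from the right).
  doubled (with −9 where >9): 6 9 9 6 6 8 8 → sum 52
  kept as-is: 9 6 0 6 3 8 1 → sum 33
Total = 52 + 33 = 85.
Check digit = (10 − (85 mod 10)) mod 10 = 5.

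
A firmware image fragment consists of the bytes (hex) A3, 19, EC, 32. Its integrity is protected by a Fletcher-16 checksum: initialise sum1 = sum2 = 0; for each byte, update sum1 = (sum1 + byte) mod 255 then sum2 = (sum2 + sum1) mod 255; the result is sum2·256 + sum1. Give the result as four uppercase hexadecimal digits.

E5DB

Running sums (mod 255):
  after byte 0 (A3): sum1=163, sum2=163
  after byte 1 (19): sum1=188, sum2=96
  after byte 2 (EC): sum1=169, sum2=10
  after byte 3 (32): sum1=219, sum2=229
Checksum = sum2·256 + sum1 = 229·256 + 219 = 58843 = 0xE5DB.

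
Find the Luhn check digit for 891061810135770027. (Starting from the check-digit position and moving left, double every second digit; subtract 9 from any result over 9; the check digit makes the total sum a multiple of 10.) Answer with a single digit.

9

Partial digits right→left: 7 2 0 0 7 7 5 3 1 0 1 8 1 6 0 1 9 8
Double every second digit counting from the check-digit position (so the 1st, 3rd, 5th, ... of the partial from the right).
  doubled (with −9 where >9): 5 0 5 1 2 2 2 0 9 → sum 26
  kept as-is: 2 0 7 3 0 8 6 1 8 → sum 35
Total = 26 + 35 = 61.
Check digit = (10 − (61 mod 10)) mod 10 = 9.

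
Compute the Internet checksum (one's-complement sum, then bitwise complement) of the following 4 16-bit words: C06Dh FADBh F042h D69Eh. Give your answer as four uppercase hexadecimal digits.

7DD4

One's-complement addition (fold any carry out of bit 15 back into bit 0):
  0xC06D + 0xFADB = 0x1BB48 → wrap carry → 0xBB49
  0xBB49 + 0xF042 = 0x1AB8B → wrap carry → 0xAB8C
  0xAB8C + 0xD69E = 0x1822A → wrap carry → 0x822B
One's-complement sum = 0x822B.
Checksum = ~0x822B & 0xFFFF = 0x7DD4.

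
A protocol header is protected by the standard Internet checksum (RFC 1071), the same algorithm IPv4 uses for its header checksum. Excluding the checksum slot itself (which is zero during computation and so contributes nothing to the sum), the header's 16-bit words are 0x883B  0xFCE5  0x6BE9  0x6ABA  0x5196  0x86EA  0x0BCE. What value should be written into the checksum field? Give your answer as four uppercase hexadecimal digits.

One's-complement addition (fold any carry out of bit 15 back into bit 0):
  0x883B + 0xFCE5 = 0x18520 → wrap carry → 0x8521
  0x8521 + 0x6BE9 = 0x0F10A
  0xF10A + 0x6ABA = 0x15BC4 → wrap carry → 0x5BC5
  0x5BC5 + 0x5196 = 0x0AD5B
  0xAD5B + 0x86EA = 0x13445 → wrap carry → 0x3446
  0x3446 + 0x0BCE = 0x04014
One's-complement sum = 0x4014.
Checksum = ~0x4014 & 0xFFFF = 0xBFEB.

BFEB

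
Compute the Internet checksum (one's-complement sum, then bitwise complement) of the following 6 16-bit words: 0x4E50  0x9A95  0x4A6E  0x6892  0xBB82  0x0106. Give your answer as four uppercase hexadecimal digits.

One's-complement addition (fold any carry out of bit 15 back into bit 0):
  0x4E50 + 0x9A95 = 0x0E8E5
  0xE8E5 + 0x4A6E = 0x13353 → wrap carry → 0x3354
  0x3354 + 0x6892 = 0x09BE6
  0x9BE6 + 0xBB82 = 0x15768 → wrap carry → 0x5769
  0x5769 + 0x0106 = 0x0586F
One's-complement sum = 0x586F.
Checksum = ~0x586F & 0xFFFF = 0xA790.

A790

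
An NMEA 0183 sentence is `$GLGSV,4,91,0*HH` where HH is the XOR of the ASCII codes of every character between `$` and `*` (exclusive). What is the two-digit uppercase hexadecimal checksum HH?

XOR the ASCII codes of the payload characters:
  'G' = 0x47 → acc = 0x47
  'L' = 0x4C → acc = 0x0B
  'G' = 0x47 → acc = 0x4C
  'S' = 0x53 → acc = 0x1F
  'V' = 0x56 → acc = 0x49
  ',' = 0x2C → acc = 0x65
  '4' = 0x34 → acc = 0x51
  ',' = 0x2C → acc = 0x7D
  '9' = 0x39 → acc = 0x44
  '1' = 0x31 → acc = 0x75
  ',' = 0x2C → acc = 0x59
  '0' = 0x30 → acc = 0x69
Checksum = 0x69.

69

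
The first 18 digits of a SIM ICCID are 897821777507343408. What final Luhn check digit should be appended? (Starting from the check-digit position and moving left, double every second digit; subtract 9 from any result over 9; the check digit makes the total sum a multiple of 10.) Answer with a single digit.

1

Partial digits right→left: 8 0 4 3 4 3 7 0 5 7 7 7 1 2 8 7 9 8
Double every second digit counting from the check-digit position (so the 1st, 3rd, 5th, ... of the partial from the right).
  doubled (with −9 where >9): 7 8 8 5 1 5 2 7 9 → sum 52
  kept as-is: 0 3 3 0 7 7 2 7 8 → sum 37
Total = 52 + 37 = 89.
Check digit = (10 − (89 mod 10)) mod 10 = 1.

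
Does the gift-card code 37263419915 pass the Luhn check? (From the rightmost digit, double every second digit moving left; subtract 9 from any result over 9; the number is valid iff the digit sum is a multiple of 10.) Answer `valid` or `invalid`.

From the right, keep odd positions and double even positions (subtract 9 from any doubled value over 9):
  doubled (positions 2,4,...): 2 9 8 3 5 → sum 27
  kept (positions 1,3,...): 5 9 1 3 2 3 → sum 23
Total = 50.
50 mod 10 = 0, so the number is valid.

valid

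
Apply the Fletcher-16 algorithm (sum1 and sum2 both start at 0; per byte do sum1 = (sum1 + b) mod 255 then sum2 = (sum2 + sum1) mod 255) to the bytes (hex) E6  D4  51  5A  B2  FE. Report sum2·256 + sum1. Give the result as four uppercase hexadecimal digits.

4A19

Running sums (mod 255):
  after byte 0 (E6): sum1=230, sum2=230
  after byte 1 (D4): sum1=187, sum2=162
  after byte 2 (51): sum1=13, sum2=175
  after byte 3 (5A): sum1=103, sum2=23
  after byte 4 (B2): sum1=26, sum2=49
  after byte 5 (FE): sum1=25, sum2=74
Checksum = sum2·256 + sum1 = 74·256 + 25 = 18969 = 0x4A19.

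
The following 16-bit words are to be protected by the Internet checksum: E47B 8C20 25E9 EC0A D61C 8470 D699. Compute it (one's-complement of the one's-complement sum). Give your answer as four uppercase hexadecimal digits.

One's-complement addition (fold any carry out of bit 15 back into bit 0):
  0xE47B + 0x8C20 = 0x1709B → wrap carry → 0x709C
  0x709C + 0x25E9 = 0x09685
  0x9685 + 0xEC0A = 0x1828F → wrap carry → 0x8290
  0x8290 + 0xD61C = 0x158AC → wrap carry → 0x58AD
  0x58AD + 0x8470 = 0x0DD1D
  0xDD1D + 0xD699 = 0x1B3B6 → wrap carry → 0xB3B7
One's-complement sum = 0xB3B7.
Checksum = ~0xB3B7 & 0xFFFF = 0x4C48.

4C48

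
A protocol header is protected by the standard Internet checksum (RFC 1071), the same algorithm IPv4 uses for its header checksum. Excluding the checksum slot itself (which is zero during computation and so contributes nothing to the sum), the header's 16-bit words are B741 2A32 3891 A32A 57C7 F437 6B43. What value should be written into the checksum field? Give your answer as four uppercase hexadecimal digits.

8B8D

One's-complement addition (fold any carry out of bit 15 back into bit 0):
  0xB741 + 0x2A32 = 0x0E173
  0xE173 + 0x3891 = 0x11A04 → wrap carry → 0x1A05
  0x1A05 + 0xA32A = 0x0BD2F
  0xBD2F + 0x57C7 = 0x114F6 → wrap carry → 0x14F7
  0x14F7 + 0xF437 = 0x1092E → wrap carry → 0x092F
  0x092F + 0x6B43 = 0x07472
One's-complement sum = 0x7472.
Checksum = ~0x7472 & 0xFFFF = 0x8B8D.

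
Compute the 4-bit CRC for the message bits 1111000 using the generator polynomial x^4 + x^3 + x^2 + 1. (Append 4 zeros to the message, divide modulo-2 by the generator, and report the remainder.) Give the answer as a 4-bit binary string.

1111

Append 4 zeros: 11110000000. Divide by 11101 (XOR where the leading bit is 1):
  pos 0: 11110 XOR 11101 = 00011
  pos 3: 11000 XOR 11101 = 00101
  pos 5: 10100 XOR 11101 = 01001
  pos 6: 10010 XOR 11101 = 01111
Remainder (last 4 bits) = 1111. This is the CRC / FCS.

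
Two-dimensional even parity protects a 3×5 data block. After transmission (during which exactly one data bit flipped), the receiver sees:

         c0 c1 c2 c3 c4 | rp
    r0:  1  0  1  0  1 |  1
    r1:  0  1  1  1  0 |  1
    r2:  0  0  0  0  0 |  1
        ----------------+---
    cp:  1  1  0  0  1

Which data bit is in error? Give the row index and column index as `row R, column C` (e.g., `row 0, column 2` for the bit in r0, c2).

Recompute each row's even parity and compare to rp:
  r0: data parity 1, sent rp 1 → ok
  r1: data parity 1, sent rp 1 → ok
  r2: data parity 0, sent rp 1 → mismatch
Recompute each column's even parity and compare to cp:
  c0: data parity 1, sent cp 1 → ok
  c1: data parity 1, sent cp 1 → ok
  c2: data parity 0, sent cp 0 → ok
  c3: data parity 1, sent cp 0 → mismatch
  c4: data parity 1, sent cp 1 → ok
Exactly one row (r2) and one column (c3) fail → the flipped bit is at their intersection.

row 2, column 3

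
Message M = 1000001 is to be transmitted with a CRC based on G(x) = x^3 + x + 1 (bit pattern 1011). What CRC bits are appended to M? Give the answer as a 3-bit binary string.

111

Append 3 zeros: 1000001000. Divide by 1011 (XOR where the leading bit is 1):
  pos 0: 1000 XOR 1011 = 0011
  pos 2: 1100 XOR 1011 = 0111
  pos 3: 1111 XOR 1011 = 0100
  pos 4: 1000 XOR 1011 = 0011
  pos 6: 1100 XOR 1011 = 0111
Remainder (last 3 bits) = 111. This is the CRC / FCS.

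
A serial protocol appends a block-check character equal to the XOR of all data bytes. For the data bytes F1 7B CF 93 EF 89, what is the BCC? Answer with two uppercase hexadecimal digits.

XOR the bytes together:
  start with 0xF1
  0xF1 ⊕ 0x7B = 0x8A
  0x8A ⊕ 0xCF = 0x45
  0x45 ⊕ 0x93 = 0xD6
  0xD6 ⊕ 0xEF = 0x39
  0x39 ⊕ 0x89 = 0xB0

B0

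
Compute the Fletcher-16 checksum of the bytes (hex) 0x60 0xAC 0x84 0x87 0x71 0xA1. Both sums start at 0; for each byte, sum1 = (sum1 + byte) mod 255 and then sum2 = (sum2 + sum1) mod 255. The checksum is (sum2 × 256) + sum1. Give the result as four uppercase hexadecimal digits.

CE2C

Running sums (mod 255):
  after byte 0 (0x60): sum1=96, sum2=96
  after byte 1 (0xAC): sum1=13, sum2=109
  after byte 2 (0x84): sum1=145, sum2=254
  after byte 3 (0x87): sum1=25, sum2=24
  after byte 4 (0x71): sum1=138, sum2=162
  after byte 5 (0xA1): sum1=44, sum2=206
Checksum = sum2·256 + sum1 = 206·256 + 44 = 52780 = 0xCE2C.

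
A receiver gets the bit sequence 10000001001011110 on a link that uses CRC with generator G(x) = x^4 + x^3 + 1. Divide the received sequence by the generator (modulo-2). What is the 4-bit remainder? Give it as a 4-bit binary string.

1111

Modulo-2 division of 10000001001011110 by 11001:
  pos 0: 10000 XOR 11001 = 01001
  pos 1: 10010 XOR 11001 = 01011
  pos 2: 10110 XOR 11001 = 01111
  pos 3: 11111 XOR 11001 = 00110
  pos 5: 11000 XOR 11001 = 00001
  pos 9: 11011 XOR 11001 = 00010
  pos 12: 10110 XOR 11001 = 01111
Remainder = 1111 (nonzero — an error is detected).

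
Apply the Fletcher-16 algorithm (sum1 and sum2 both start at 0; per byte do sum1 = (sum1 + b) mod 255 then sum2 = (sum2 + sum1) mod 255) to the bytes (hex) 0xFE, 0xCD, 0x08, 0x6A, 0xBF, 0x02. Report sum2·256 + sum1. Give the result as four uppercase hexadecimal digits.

DF01

Running sums (mod 255):
  after byte 0 (0xFE): sum1=254, sum2=254
  after byte 1 (0xCD): sum1=204, sum2=203
  after byte 2 (0x08): sum1=212, sum2=160
  after byte 3 (0x6A): sum1=63, sum2=223
  after byte 4 (0xBF): sum1=254, sum2=222
  after byte 5 (0x02): sum1=1, sum2=223
Checksum = sum2·256 + sum1 = 223·256 + 1 = 57089 = 0xDF01.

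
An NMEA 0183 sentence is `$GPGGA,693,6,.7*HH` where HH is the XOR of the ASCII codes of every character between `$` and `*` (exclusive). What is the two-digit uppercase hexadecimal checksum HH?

XOR the ASCII codes of the payload characters:
  'G' = 0x47 → acc = 0x47
  'P' = 0x50 → acc = 0x17
  'G' = 0x47 → acc = 0x50
  'G' = 0x47 → acc = 0x17
  'A' = 0x41 → acc = 0x56
  ',' = 0x2C → acc = 0x7A
  '6' = 0x36 → acc = 0x4C
  '9' = 0x39 → acc = 0x75
  '3' = 0x33 → acc = 0x46
  ',' = 0x2C → acc = 0x6A
  '6' = 0x36 → acc = 0x5C
  ',' = 0x2C → acc = 0x70
  '.' = 0x2E → acc = 0x5E
  '7' = 0x37 → acc = 0x69
Checksum = 0x69.

69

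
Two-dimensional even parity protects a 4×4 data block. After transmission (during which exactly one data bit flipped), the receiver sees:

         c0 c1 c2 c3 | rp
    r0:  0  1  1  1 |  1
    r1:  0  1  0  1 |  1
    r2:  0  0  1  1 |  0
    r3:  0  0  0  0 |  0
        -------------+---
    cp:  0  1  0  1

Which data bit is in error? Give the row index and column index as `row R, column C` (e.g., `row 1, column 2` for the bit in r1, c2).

Recompute each row's even parity and compare to rp:
  r0: data parity 1, sent rp 1 → ok
  r1: data parity 0, sent rp 1 → mismatch
  r2: data parity 0, sent rp 0 → ok
  r3: data parity 0, sent rp 0 → ok
Recompute each column's even parity and compare to cp:
  c0: data parity 0, sent cp 0 → ok
  c1: data parity 0, sent cp 1 → mismatch
  c2: data parity 0, sent cp 0 → ok
  c3: data parity 1, sent cp 1 → ok
Exactly one row (r1) and one column (c1) fail → the flipped bit is at their intersection.

row 1, column 1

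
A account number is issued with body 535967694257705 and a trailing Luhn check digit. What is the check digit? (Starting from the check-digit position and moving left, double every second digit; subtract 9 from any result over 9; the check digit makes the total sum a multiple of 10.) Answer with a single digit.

Partial digits right→left: 5 0 7 7 5 2 4 9 6 7 6 9 5 3 5
Double every second digit counting from the check-digit position (so the 1st, 3rd, 5th, ... of the partial from the right).
  doubled (with −9 where >9): 1 5 1 8 3 3 1 1 → sum 23
  kept as-is: 0 7 2 9 7 9 3 → sum 37
Total = 23 + 37 = 60.
Check digit = (10 − (60 mod 10)) mod 10 = 0.

0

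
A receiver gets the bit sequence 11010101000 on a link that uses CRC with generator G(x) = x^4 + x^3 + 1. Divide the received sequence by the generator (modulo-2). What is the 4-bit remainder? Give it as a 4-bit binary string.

1011

Modulo-2 division of 11010101000 by 11001:
  pos 0: 11010 XOR 11001 = 00011
  pos 3: 11101 XOR 11001 = 00100
  pos 5: 10000 XOR 11001 = 01001
  pos 6: 10010 XOR 11001 = 01011
Remainder = 1011 (nonzero — an error is detected).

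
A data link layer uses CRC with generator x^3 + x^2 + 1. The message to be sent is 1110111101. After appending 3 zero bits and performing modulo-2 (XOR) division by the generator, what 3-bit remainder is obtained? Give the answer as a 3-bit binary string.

010

Append 3 zeros: 1110111101000. Divide by 1101 (XOR where the leading bit is 1):
  pos 0: 1110 XOR 1101 = 0011
  pos 2: 1111 XOR 1101 = 0010
  pos 4: 1011 XOR 1101 = 0110
  pos 5: 1100 XOR 1101 = 0001
  pos 8: 1100 XOR 1101 = 0001
Remainder (last 3 bits) = 010. This is the CRC / FCS.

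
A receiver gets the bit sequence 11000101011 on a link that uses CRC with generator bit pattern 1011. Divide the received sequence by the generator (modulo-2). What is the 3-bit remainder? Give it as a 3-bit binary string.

000

Modulo-2 division of 11000101011 by 1011:
  pos 0: 1100 XOR 1011 = 0111
  pos 1: 1110 XOR 1011 = 0101
  pos 2: 1011 XOR 1011 = 0000
  pos 7: 1011 XOR 1011 = 0000
Remainder = 000 (zero — the frame passes the CRC check).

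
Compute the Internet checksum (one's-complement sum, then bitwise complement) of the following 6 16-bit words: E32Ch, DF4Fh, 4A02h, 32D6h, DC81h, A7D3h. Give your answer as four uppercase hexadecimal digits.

One's-complement addition (fold any carry out of bit 15 back into bit 0):
  0xE32C + 0xDF4F = 0x1C27B → wrap carry → 0xC27C
  0xC27C + 0x4A02 = 0x10C7E → wrap carry → 0x0C7F
  0x0C7F + 0x32D6 = 0x03F55
  0x3F55 + 0xDC81 = 0x11BD6 → wrap carry → 0x1BD7
  0x1BD7 + 0xA7D3 = 0x0C3AA
One's-complement sum = 0xC3AA.
Checksum = ~0xC3AA & 0xFFFF = 0x3C55.

3C55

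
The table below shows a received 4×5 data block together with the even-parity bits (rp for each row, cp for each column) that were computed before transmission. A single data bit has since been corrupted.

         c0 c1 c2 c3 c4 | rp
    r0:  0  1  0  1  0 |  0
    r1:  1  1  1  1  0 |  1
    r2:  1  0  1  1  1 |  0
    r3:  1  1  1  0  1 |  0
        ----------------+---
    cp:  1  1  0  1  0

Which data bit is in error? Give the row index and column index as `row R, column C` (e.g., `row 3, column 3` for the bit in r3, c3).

row 1, column 2

Recompute each row's even parity and compare to rp:
  r0: data parity 0, sent rp 0 → ok
  r1: data parity 0, sent rp 1 → mismatch
  r2: data parity 0, sent rp 0 → ok
  r3: data parity 0, sent rp 0 → ok
Recompute each column's even parity and compare to cp:
  c0: data parity 1, sent cp 1 → ok
  c1: data parity 1, sent cp 1 → ok
  c2: data parity 1, sent cp 0 → mismatch
  c3: data parity 1, sent cp 1 → ok
  c4: data parity 0, sent cp 0 → ok
Exactly one row (r1) and one column (c2) fail → the flipped bit is at their intersection.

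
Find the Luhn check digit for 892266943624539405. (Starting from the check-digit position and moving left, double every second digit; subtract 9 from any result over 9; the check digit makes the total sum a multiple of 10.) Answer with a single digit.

6

Partial digits right→left: 5 0 4 9 3 5 4 2 6 3 4 9 6 6 2 2 9 8
Double every second digit counting from the check-digit position (so the 1st, 3rd, 5th, ... of the partial from the right).
  doubled (with −9 where >9): 1 8 6 8 3 8 3 4 9 → sum 50
  kept as-is: 0 9 5 2 3 9 6 2 8 → sum 44
Total = 50 + 44 = 94.
Check digit = (10 − (94 mod 10)) mod 10 = 6.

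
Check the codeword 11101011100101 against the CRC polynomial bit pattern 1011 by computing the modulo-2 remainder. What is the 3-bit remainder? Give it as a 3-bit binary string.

Modulo-2 division of 11101011100101 by 1011:
  pos 0: 1110 XOR 1011 = 0101
  pos 1: 1011 XOR 1011 = 0000
  pos 6: 1110 XOR 1011 = 0101
  pos 7: 1010 XOR 1011 = 0001
  pos 10: 1101 XOR 1011 = 0110
Remainder = 110 (nonzero — an error is detected).

110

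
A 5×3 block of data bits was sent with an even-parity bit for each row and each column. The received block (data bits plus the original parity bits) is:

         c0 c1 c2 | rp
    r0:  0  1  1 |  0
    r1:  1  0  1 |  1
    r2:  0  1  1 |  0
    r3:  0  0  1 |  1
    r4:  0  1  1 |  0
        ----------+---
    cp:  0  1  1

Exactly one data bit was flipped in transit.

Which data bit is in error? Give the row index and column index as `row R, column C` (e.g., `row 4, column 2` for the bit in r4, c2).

row 1, column 0

Recompute each row's even parity and compare to rp:
  r0: data parity 0, sent rp 0 → ok
  r1: data parity 0, sent rp 1 → mismatch
  r2: data parity 0, sent rp 0 → ok
  r3: data parity 1, sent rp 1 → ok
  r4: data parity 0, sent rp 0 → ok
Recompute each column's even parity and compare to cp:
  c0: data parity 1, sent cp 0 → mismatch
  c1: data parity 1, sent cp 1 → ok
  c2: data parity 1, sent cp 1 → ok
Exactly one row (r1) and one column (c0) fail → the flipped bit is at their intersection.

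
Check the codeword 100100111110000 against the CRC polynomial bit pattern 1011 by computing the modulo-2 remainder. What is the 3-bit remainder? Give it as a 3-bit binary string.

Modulo-2 division of 100100111110000 by 1011:
  pos 0: 1001 XOR 1011 = 0010
  pos 2: 1000 XOR 1011 = 0011
  pos 4: 1111 XOR 1011 = 0100
  pos 5: 1001 XOR 1011 = 0010
  pos 7: 1011 XOR 1011 = 0000
Remainder = 000 (zero — the frame passes the CRC check).

000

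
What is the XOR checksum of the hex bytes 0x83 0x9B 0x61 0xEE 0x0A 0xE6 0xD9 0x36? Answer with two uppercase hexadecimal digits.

94

XOR the bytes together:
  start with 0x83
  0x83 ⊕ 0x9B = 0x18
  0x18 ⊕ 0x61 = 0x79
  0x79 ⊕ 0xEE = 0x97
  0x97 ⊕ 0x0A = 0x9D
  0x9D ⊕ 0xE6 = 0x7B
  0x7B ⊕ 0xD9 = 0xA2
  0xA2 ⊕ 0x36 = 0x94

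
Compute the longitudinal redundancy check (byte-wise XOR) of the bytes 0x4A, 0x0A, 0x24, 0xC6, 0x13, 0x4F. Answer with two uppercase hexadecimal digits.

XOR the bytes together:
  start with 0x4A
  0x4A ⊕ 0x0A = 0x40
  0x40 ⊕ 0x24 = 0x64
  0x64 ⊕ 0xC6 = 0xA2
  0xA2 ⊕ 0x13 = 0xB1
  0xB1 ⊕ 0x4F = 0xFE

FE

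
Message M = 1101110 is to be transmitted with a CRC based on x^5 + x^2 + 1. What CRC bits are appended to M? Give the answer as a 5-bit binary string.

Append 5 zeros: 110111000000. Divide by 100101 (XOR where the leading bit is 1):
  pos 0: 110111 XOR 100101 = 010010
  pos 1: 100100 XOR 100101 = 000001
  pos 6: 100000 XOR 100101 = 000101
Remainder (last 5 bits) = 00101. This is the CRC / FCS.

00101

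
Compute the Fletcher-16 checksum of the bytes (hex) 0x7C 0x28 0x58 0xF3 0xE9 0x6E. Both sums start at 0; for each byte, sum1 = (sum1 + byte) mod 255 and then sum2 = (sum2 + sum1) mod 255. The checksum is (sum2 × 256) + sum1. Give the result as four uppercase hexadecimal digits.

Running sums (mod 255):
  after byte 0 (0x7C): sum1=124, sum2=124
  after byte 1 (0x28): sum1=164, sum2=33
  after byte 2 (0x58): sum1=252, sum2=30
  after byte 3 (0xF3): sum1=240, sum2=15
  after byte 4 (0xE9): sum1=218, sum2=233
  after byte 5 (0x6E): sum1=73, sum2=51
Checksum = sum2·256 + sum1 = 51·256 + 73 = 13129 = 0x3349.

3349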